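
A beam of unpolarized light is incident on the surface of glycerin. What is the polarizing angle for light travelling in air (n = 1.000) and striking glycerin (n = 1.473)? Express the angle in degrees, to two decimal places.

Here n₂/n₁ = 1.473/1.000 = 1.4730, and Brewster's law gives tan θ_B = n₂/n₁.
So θ_B = arctan 1.4730 = 55.83°.

θ_B ≈ 55.83°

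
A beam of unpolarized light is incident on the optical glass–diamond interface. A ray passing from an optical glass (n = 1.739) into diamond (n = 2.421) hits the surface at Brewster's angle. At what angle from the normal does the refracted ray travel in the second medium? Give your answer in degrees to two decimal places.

tan θ_B = n₂/n₁ = 2.421/1.739 = 1.3922, so θ_B = 54.31°.
The refracted ray is perpendicular to the reflected ray, so θ_t = 90° − θ_B = 35.69°.

θ_t ≈ 35.69°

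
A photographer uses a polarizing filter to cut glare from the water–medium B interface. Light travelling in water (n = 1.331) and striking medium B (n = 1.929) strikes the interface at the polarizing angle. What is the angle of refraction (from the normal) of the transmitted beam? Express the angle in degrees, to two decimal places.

First find Brewster's angle: tan θ_B = 1.929/1.331 = 1.4493, giving θ_B = 55.39°.
The refracted ray is perpendicular to the reflected ray, so θ_t = 90° − θ_B = 34.61°.

θ_t ≈ 34.61°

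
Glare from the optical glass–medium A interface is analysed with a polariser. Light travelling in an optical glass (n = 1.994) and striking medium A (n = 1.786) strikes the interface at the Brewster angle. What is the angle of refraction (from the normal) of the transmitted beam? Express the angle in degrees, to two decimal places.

θ_t ≈ 48.15°

θ_B = arctan(n₂/n₁) = arctan(1.786/1.994) = 41.85°.
At Brewster's angle the reflected and refracted rays are perpendicular, so θ_t = 90° − θ_B = 90° − 41.85° = 48.15°.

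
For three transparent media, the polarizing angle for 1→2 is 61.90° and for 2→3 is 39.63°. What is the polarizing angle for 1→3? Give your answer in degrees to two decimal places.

θ_B ≈ 57.19°

n₂/n₁ = tan 61.90° = 1.8728 and n₃/n₂ = tan 39.63° = 0.8282.
So n₃/n₁ = (n₂/n₁)(n₃/n₂) = 1.8728 × 0.8282 = 1.5510.
θ_B(1→3) = arctan(1.5510) = 57.19°.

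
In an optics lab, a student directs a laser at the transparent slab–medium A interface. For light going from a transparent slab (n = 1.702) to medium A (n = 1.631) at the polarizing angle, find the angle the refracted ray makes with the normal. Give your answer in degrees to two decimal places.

First find Brewster's angle: tan θ_B = 1.631/1.702 = 0.9583, giving θ_B = 43.78°.
The refracted ray is perpendicular to the reflected ray, so θ_t = 90° − θ_B = 46.22°.

θ_t ≈ 46.22°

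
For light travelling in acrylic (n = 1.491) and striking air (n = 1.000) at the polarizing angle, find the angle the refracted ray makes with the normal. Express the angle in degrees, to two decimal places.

First find Brewster's angle: tan θ_B = 1.000/1.491 = 0.6707, giving θ_B = 33.85°.
At Brewster's angle the reflected and refracted rays are perpendicular, so θ_t = 90° − θ_B = 90° − 33.85° = 56.15°.

θ_t ≈ 56.15°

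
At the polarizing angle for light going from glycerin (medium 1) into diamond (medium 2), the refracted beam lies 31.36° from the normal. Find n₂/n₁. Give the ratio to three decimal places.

n₂/n₁ ≈ 1.641

θ_B + θ_t = 90°, so θ_B = 90° − 31.36° = 58.64°.
Then n₂/n₁ = tan θ_B = tan 58.64° = 1.641.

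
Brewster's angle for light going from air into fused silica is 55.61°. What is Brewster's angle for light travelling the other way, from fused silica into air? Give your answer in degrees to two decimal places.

θ_B' ≈ 34.39°

Reversing the direction swaps n₁ and n₂, so tan θ_B' = 1/tan θ_B and θ_B' = 90° − θ_B.
Hence θ_B' = 90° − 55.61° = 34.39°.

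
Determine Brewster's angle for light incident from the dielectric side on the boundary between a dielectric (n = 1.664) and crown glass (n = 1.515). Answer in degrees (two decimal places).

Brewster's condition: tan θ_B = n₂/n₁ = 1.515/1.664 = 0.9105.
So θ_B = arctan 0.9105 = 42.32°.

θ_B ≈ 42.32°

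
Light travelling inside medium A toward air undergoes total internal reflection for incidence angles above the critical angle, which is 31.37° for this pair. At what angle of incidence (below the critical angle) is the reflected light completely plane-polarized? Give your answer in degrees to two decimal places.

n₂/n₁ = sin θ_c = sin 31.37° = 0.5206.
tan θ_B equals the same ratio, so θ_B = arctan(0.5206) = 27.50°.

θ_B ≈ 27.50°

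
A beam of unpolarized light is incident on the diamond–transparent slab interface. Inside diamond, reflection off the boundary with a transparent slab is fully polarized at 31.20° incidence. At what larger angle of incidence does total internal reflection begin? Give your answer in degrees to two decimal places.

From Brewster, n₂/n₁ = tan θ_B = tan 31.20° = 0.6056.
Then sin θ_c = n₂/n₁ = 0.6056, so θ_c = arcsin 0.6056 = 37.27°.

θ_c ≈ 37.27°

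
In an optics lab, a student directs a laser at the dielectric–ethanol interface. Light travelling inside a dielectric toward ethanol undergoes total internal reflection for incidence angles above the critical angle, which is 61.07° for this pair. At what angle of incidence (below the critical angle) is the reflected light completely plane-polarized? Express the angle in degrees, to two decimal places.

n₂/n₁ = sin θ_c = sin 61.07° = 0.8752.
tan θ_B equals the same ratio, so θ_B = arctan(0.8752) = 41.19°.

θ_B ≈ 41.19°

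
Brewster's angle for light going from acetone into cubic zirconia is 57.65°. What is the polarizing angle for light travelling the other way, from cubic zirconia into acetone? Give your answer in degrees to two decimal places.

θ_B' ≈ 32.35°

tan θ_B' = n₁/n₂ = 1/tan θ_B, so θ_B' = 90° − θ_B.
θ_B' = 90° − 57.65° = 32.35°.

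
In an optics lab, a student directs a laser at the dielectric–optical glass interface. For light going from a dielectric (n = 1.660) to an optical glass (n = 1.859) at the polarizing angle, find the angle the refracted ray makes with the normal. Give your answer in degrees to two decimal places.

θ_t ≈ 41.76°

First find Brewster's angle: tan θ_B = 1.859/1.660 = 1.1199, giving θ_B = 48.24°.
Since θ_B + θ_t = 90° at Brewster incidence, θ_t = 90° − 48.24° = 41.76°.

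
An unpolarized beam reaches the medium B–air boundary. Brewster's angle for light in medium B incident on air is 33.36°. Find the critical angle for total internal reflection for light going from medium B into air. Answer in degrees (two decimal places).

θ_c ≈ 41.18°

From Brewster, n₂/n₁ = tan θ_B = tan 33.36° = 0.6584.
Then sin θ_c = n₂/n₁ = 0.6584, so θ_c = arcsin 0.6584 = 41.18°.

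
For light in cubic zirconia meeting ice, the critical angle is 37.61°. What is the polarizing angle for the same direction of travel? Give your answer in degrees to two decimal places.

θ_B ≈ 31.40°

n₂/n₁ = sin θ_c = sin 37.61° = 0.6103.
tan θ_B equals the same ratio, so θ_B = arctan(0.6103) = 31.40°.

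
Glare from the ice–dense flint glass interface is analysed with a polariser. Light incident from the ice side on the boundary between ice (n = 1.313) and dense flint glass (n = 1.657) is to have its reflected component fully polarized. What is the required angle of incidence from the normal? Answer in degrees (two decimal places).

θ_B ≈ 51.61°

The reflected p-component vanishes when tan θ_B = n₂/n₁.
Here n₂/n₁ = 1.657/1.313 = 1.2620, and Brewster's law gives tan θ_B = n₂/n₁.
θ_B = arctan(1.2620) = 51.61°.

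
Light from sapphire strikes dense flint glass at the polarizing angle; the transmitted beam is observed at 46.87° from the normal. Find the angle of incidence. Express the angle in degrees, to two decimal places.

θ_B ≈ 43.13°

At Brewster's angle the reflected and refracted rays are perpendicular, so θ_B + θ_t = 90°.
θ_B = 90° − 46.87° = 43.13°.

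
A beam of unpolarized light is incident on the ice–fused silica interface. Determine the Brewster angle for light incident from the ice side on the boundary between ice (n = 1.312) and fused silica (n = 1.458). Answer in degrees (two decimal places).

θ_B ≈ 48.02°

Brewster's condition: tan θ_B = n₂/n₁ = 1.458/1.312 = 1.1113. Taking the arctangent, θ_B = 48.02°.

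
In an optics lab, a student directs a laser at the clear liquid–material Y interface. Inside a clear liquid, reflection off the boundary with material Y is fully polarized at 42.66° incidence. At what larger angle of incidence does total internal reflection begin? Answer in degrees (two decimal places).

θ_c ≈ 67.14°

From Brewster, n₂/n₁ = tan θ_B = tan 42.66° = 0.9215.
Then sin θ_c = n₂/n₁ = 0.9215, so θ_c = arcsin 0.9215 = 67.14°.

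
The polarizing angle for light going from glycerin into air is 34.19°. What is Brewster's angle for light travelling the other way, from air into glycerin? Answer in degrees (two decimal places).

θ_B' ≈ 55.81°

The two Brewster angles are complementary: θ_B' = 90° − θ_B = 90° − 34.19° = 55.81°.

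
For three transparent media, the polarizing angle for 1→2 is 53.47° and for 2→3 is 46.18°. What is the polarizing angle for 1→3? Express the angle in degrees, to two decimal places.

θ_B ≈ 54.59°

Each Brewster angle gives a ratio: n₂/n₁ = tan 53.47° = 1.3499, n₃/n₂ = tan 46.18° = 1.0421.
Multiplying, n₃/n₁ = 1.3499 × 1.0421 = 1.4067, and θ_B(1→3) = arctan 1.4067 = 54.59°.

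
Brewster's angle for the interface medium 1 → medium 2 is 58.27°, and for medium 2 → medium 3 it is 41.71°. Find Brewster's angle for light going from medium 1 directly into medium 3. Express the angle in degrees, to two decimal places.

θ_B ≈ 55.25°

tan θ_B(1→2) = n₂/n₁ = tan 58.27° = 1.6172.
tan θ_B(2→3) = n₃/n₂ = tan 41.71° = 0.8913.
n₃/n₁ = 1.4414. Then tan θ_B(1→3) = n₃/n₁, so θ_B(1→3) = arctan(1.4414) = 55.25°.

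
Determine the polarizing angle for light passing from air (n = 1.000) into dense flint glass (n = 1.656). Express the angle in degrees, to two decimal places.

tan θ_B = n₂/n₁ = 1.656/1.000 = 1.6560.
θ_B = arctan(1.6560) = 58.87°.

θ_B ≈ 58.87°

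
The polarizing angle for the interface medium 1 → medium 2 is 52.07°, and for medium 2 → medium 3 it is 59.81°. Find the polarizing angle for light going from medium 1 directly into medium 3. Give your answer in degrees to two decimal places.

θ_B ≈ 65.61°

tan θ_B(1→2) = n₂/n₁ = tan 52.07° = 1.2832.
tan θ_B(2→3) = n₃/n₂ = tan 59.81° = 1.7189.
So n₃/n₁ = (n₂/n₁)(n₃/n₂) = 1.2832 × 1.7189 = 2.2056.
θ_B(1→3) = arctan(2.2056) = 65.61°.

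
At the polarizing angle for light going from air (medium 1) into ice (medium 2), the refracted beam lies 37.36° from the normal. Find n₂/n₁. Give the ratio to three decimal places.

n₂/n₁ ≈ 1.310

At Brewster incidence θ_B = 90° − θ_t = 90° − 37.36° = 52.64°.
Then n₂/n₁ = tan θ_B = tan 52.64° = 1.310.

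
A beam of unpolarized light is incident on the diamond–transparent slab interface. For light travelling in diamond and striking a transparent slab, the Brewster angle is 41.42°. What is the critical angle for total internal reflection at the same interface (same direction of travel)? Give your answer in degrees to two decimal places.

θ_c ≈ 61.91°

n₂/n₁ = tan 41.42° = 0.8822; the critical angle satisfies sin θ_c = n₂/n₁.
θ_c = arcsin(0.8822) = 61.91°.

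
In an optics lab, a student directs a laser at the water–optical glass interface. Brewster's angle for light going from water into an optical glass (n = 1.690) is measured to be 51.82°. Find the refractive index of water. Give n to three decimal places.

n ≈ 1.329

At Brewster's angle, tan θ_B = n₂/n₁ with n₁ on the incident side (water) and n₂ on the transmitted side (an optical glass).
n₁ = n₂ / tan θ_B = 1.690 / tan 51.82° = 1.329.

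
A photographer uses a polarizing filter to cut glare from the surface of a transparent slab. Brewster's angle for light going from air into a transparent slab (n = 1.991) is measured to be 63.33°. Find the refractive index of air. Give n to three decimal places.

n ≈ 1.000

Full polarization of the reflected beam means tan θ_B = n₂/n₁, where n₁ is the incident medium (air).
n₁ = n₂ / tan θ_B = 1.991 / tan 63.33° = 1.000.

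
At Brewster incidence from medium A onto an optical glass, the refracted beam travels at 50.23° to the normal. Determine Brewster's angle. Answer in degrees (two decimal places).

θ_B ≈ 39.77°

Since the reflected and refracted rays are at right angles at the polarizing angle, θ_B + θ_t = 90°.
So θ_B = 90° − θ_t = 90° − 50.23° = 39.77°.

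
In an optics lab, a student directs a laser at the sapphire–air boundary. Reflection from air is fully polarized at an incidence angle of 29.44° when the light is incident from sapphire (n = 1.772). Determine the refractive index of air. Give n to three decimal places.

n ≈ 1.000

Full polarization of the reflected beam means tan θ_B = n₂/n₁, where n₁ is the incident medium (sapphire).
n₂ = n₁ tan θ_B = 1.772 × tan 29.44° = 1.000.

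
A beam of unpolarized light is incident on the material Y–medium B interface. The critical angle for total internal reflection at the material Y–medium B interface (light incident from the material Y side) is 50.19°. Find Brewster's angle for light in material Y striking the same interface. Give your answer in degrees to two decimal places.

θ_B ≈ 37.53°

n₂/n₁ = sin θ_c = sin 50.19° = 0.7682.
tan θ_B equals the same ratio, so θ_B = arctan(0.7682) = 37.53°.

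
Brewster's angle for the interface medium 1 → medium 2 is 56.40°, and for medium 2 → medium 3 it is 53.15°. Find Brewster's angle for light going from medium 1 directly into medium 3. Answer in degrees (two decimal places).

θ_B ≈ 63.53°

Each Brewster angle gives a ratio: n₂/n₁ = tan 56.40° = 1.5051, n₃/n₂ = tan 53.15° = 1.3343.
So n₃/n₁ = (n₂/n₁)(n₃/n₂) = 1.5051 × 1.3343 = 2.0083.
θ_B(1→3) = arctan(2.0083) = 63.53°.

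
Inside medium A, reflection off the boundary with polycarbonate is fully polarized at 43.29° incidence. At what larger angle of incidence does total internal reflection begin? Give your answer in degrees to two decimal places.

tan θ_B = n₂/n₁ = tan 43.29° = 0.9420.
Total internal reflection: sin θ_c = n₂/n₁ = 0.9420.
θ_c = arcsin(0.9420) = 70.39°.

θ_c ≈ 70.39°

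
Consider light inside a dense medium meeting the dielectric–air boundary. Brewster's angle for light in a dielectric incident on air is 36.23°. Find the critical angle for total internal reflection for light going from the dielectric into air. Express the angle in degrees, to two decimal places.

θ_c ≈ 47.11°

tan θ_B = n₂/n₁ = tan 36.23° = 0.7327.
Total internal reflection: sin θ_c = n₂/n₁ = 0.7327.
θ_c = arcsin(0.7327) = 47.11°.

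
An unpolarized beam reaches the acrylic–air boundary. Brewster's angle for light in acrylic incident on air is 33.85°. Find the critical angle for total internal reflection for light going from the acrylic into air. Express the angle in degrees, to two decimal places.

θ_c ≈ 42.12°

From Brewster, n₂/n₁ = tan θ_B = tan 33.85° = 0.6707.
Then sin θ_c = n₂/n₁ = 0.6707, so θ_c = arcsin 0.6707 = 42.12°.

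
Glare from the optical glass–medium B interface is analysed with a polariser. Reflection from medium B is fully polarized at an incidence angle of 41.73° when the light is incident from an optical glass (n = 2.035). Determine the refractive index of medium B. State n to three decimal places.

n ≈ 1.815

Brewster's law: tan θ_B = n₂/n₁ (light incident in an optical glass, refracted into medium B).
n₂ = n₁ tan θ_B = 2.035 × tan 41.73° = 1.815.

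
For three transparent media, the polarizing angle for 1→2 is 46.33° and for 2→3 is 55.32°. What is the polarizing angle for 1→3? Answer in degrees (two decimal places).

θ_B ≈ 56.55°

n₂/n₁ = tan 46.33° = 1.0475 and n₃/n₂ = tan 55.32° = 1.4453.
Multiplying, n₃/n₁ = 1.0475 × 1.4453 = 1.5140, and θ_B(1→3) = arctan 1.5140 = 56.55°.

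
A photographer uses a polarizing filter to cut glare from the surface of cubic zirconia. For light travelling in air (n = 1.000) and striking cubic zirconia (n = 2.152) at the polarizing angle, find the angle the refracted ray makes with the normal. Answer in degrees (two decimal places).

θ_B = arctan(n₂/n₁) = arctan(2.152/1.000) = 65.08°.
At Brewster's angle the reflected and refracted rays are perpendicular, so θ_t = 90° − θ_B = 90° − 65.08° = 24.92°.

θ_t ≈ 24.92°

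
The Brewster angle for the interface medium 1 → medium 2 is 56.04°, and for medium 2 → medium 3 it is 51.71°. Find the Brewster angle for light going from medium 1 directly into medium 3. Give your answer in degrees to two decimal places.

θ_B ≈ 62.00°

n₂/n₁ = tan 56.04° = 1.4848 and n₃/n₂ = tan 51.71° = 1.2667.
Multiplying, n₃/n₁ = 1.4848 × 1.2667 = 1.8808, and θ_B(1→3) = arctan 1.8808 = 62.00°.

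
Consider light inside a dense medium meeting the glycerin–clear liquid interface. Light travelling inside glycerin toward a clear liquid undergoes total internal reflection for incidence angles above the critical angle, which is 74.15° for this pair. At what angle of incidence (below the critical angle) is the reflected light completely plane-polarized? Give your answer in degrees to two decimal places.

At the critical angle sin θ_c = n₂/n₁, giving n₂/n₁ = sin 74.15° = 0.9620.
Then tan θ_B = n₂/n₁ = 0.9620, so θ_B = arctan 0.9620 = 43.89°.

θ_B ≈ 43.89°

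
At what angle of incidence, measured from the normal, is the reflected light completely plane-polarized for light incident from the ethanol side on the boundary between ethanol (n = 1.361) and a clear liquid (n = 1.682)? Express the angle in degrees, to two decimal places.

At Brewster's angle the reflected and refracted rays are perpendicular, which with Snell's law gives tan θ_B = n₂/n₁.
tan θ_B = n₂/n₁ = 1.682/1.361 = 1.2359.
θ_B = arctan(1.2359) = 51.02°.

θ_B ≈ 51.02°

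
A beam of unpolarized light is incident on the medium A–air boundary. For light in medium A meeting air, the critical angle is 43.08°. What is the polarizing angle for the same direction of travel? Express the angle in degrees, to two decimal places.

sin θ_c = n₂/n₁, so n₂/n₁ = sin 43.08° = 0.6830.
Brewster: tan θ_B = n₂/n₁ = 0.6830.
θ_B = arctan(0.6830) = 34.33°.

θ_B ≈ 34.33°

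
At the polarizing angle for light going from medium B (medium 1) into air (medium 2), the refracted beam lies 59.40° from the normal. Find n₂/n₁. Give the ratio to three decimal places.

n₂/n₁ ≈ 0.591

θ_B + θ_t = 90°, so θ_B = 90° − 59.40° = 30.60°.
tan θ_B = n₂/n₁, so n₂/n₁ = tan 30.60° = 0.591.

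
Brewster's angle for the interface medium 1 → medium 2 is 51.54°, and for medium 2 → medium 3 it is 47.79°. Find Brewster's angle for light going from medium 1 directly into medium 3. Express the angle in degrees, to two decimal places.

θ_B ≈ 54.23°

n₂/n₁ = tan 51.54° = 1.2590 and n₃/n₂ = tan 47.79° = 1.1025.
n₃/n₁ = 1.3880. Then tan θ_B(1→3) = n₃/n₁, so θ_B(1→3) = arctan(1.3880) = 54.23°.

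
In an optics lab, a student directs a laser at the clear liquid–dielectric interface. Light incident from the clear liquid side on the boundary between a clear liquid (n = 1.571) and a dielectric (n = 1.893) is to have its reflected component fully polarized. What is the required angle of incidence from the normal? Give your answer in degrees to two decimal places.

The reflected p-component vanishes when tan θ_B = n₂/n₁.
Brewster's condition: tan θ_B = n₂/n₁ = 1.893/1.571 = 1.2050. Taking the arctangent, θ_B = 50.31°.

θ_B ≈ 50.31°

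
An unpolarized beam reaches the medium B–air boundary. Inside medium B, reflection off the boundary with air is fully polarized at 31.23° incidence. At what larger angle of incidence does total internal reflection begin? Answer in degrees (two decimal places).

tan θ_B = n₂/n₁ = tan 31.23° = 0.6063.
Total internal reflection: sin θ_c = n₂/n₁ = 0.6063.
θ_c = arcsin(0.6063) = 37.33°.

θ_c ≈ 37.33°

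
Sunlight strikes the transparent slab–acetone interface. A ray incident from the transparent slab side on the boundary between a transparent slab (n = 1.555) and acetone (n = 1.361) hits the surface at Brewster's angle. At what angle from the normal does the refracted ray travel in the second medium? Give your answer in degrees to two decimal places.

θ_t ≈ 48.81°

θ_B = arctan(n₂/n₁) = arctan(1.361/1.555) = 41.19°.
The refracted ray is perpendicular to the reflected ray, so θ_t = 90° − θ_B = 48.81°.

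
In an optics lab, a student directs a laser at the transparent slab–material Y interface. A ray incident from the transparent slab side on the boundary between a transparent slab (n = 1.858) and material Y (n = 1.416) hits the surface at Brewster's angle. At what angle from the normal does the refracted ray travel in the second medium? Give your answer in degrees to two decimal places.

θ_t ≈ 52.69°

First find Brewster's angle: tan θ_B = 1.416/1.858 = 0.7621, giving θ_B = 37.31°.
Since θ_B + θ_t = 90° at Brewster incidence, θ_t = 90° − 37.31° = 52.69°.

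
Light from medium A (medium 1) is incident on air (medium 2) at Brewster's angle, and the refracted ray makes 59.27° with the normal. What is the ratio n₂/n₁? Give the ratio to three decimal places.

θ_B + θ_t = 90°, so θ_B = 90° − 59.27° = 30.73°.
tan θ_B = n₂/n₁, so n₂/n₁ = tan 30.73° = 0.594.

n₂/n₁ ≈ 0.594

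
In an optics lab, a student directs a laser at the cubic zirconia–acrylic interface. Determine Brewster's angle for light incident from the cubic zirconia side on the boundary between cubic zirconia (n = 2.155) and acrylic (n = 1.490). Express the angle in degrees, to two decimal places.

θ_B ≈ 34.66°

Here n₂/n₁ = 1.490/2.155 = 0.6914, and Brewster's law gives tan θ_B = n₂/n₁.
So θ_B = arctan 0.6914 = 34.66°.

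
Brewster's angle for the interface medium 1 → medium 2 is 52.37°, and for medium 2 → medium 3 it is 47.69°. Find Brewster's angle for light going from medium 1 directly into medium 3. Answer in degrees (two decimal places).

θ_B ≈ 54.94°

tan θ_B(1→2) = n₂/n₁ = tan 52.37° = 1.2971.
tan θ_B(2→3) = n₃/n₂ = tan 47.69° = 1.0986.
n₃/n₁ = 1.4250. Then tan θ_B(1→3) = n₃/n₁, so θ_B(1→3) = arctan(1.4250) = 54.94°.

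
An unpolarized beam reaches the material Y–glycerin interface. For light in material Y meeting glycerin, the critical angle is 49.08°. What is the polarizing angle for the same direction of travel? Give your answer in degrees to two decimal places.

θ_B ≈ 37.08°

n₂/n₁ = sin θ_c = sin 49.08° = 0.7556.
tan θ_B equals the same ratio, so θ_B = arctan(0.7556) = 37.08°.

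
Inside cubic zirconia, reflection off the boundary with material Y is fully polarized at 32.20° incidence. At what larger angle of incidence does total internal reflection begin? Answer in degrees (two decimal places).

θ_c ≈ 39.03°

From Brewster, n₂/n₁ = tan θ_B = tan 32.20° = 0.6297.
Then sin θ_c = n₂/n₁ = 0.6297, so θ_c = arcsin 0.6297 = 39.03°.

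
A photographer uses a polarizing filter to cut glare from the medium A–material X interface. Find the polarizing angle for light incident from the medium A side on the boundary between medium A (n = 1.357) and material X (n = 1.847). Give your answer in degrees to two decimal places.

Here n₂/n₁ = 1.847/1.357 = 1.3611, and Brewster's law gives tan θ_B = n₂/n₁.
θ_B = arctan(1.3611) = 53.70°.

θ_B ≈ 53.70°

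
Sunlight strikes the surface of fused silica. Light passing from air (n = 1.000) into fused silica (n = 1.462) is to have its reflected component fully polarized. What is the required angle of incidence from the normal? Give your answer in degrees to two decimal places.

θ_B ≈ 55.63°

The reflected p-component vanishes when tan θ_B = n₂/n₁.
tan θ_B = n₂/n₁ = 1.462/1.000 = 1.4620.
So θ_B = arctan 1.4620 = 55.63°.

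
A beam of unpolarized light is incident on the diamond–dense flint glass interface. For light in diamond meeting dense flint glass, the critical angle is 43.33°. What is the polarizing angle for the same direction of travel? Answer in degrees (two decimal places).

n₂/n₁ = sin θ_c = sin 43.33° = 0.6862.
tan θ_B equals the same ratio, so θ_B = arctan(0.6862) = 34.46°.

θ_B ≈ 34.46°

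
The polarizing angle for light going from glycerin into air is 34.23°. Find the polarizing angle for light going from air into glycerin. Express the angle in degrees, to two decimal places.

Reversing the direction swaps n₁ and n₂, so tan θ_B' = 1/tan θ_B and θ_B' = 90° − θ_B.
Hence θ_B' = 90° − 34.23° = 55.77°.

θ_B' ≈ 55.77°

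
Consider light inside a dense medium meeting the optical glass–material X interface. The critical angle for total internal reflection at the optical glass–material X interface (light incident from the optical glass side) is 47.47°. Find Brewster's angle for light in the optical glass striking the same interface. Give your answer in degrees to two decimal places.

At the critical angle sin θ_c = n₂/n₁, giving n₂/n₁ = sin 47.47° = 0.7369.
Then tan θ_B = n₂/n₁ = 0.7369, so θ_B = arctan 0.7369 = 36.39°.

θ_B ≈ 36.39°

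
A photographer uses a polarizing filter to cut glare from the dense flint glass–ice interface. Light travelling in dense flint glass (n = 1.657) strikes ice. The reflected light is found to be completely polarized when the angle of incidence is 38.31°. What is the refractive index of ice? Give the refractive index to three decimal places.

Brewster's law: tan θ_B = n₂/n₁ (light incident in dense flint glass, refracted into ice).
n₂ = n₁ tan θ_B = 1.657 × tan 38.31° = 1.309.

n ≈ 1.309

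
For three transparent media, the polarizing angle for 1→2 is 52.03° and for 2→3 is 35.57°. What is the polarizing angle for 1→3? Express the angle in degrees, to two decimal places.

θ_B ≈ 42.50°

Each Brewster angle gives a ratio: n₂/n₁ = tan 52.03° = 1.2813, n₃/n₂ = tan 35.57° = 0.7151.
Multiplying, n₃/n₁ = 1.2813 × 0.7151 = 0.9163, and θ_B(1→3) = arctan 0.9163 = 42.50°.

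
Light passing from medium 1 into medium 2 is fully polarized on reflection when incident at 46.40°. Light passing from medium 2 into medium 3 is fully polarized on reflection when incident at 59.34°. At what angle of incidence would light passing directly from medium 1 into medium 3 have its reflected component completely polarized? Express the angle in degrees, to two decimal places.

tan θ_B(1→2) = n₂/n₁ = tan 46.40° = 1.0501.
tan θ_B(2→3) = n₃/n₂ = tan 59.34° = 1.6869.
So n₃/n₁ = (n₂/n₁)(n₃/n₂) = 1.0501 × 1.6869 = 1.7714.
θ_B(1→3) = arctan(1.7714) = 60.55°.

θ_B ≈ 60.55°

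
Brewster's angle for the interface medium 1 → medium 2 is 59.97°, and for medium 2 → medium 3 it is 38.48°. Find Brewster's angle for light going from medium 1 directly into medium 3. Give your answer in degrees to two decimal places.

θ_B ≈ 53.97°

tan θ_B(1→2) = n₂/n₁ = tan 59.97° = 1.7300.
tan θ_B(2→3) = n₃/n₂ = tan 38.48° = 0.7949.
So n₃/n₁ = (n₂/n₁)(n₃/n₂) = 1.7300 × 0.7949 = 1.3751.
θ_B(1→3) = arctan(1.3751) = 53.97°.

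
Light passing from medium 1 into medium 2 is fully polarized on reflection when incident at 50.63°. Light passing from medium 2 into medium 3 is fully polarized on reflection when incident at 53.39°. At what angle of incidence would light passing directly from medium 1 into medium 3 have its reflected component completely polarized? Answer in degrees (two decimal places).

θ_B ≈ 58.63°

n₂/n₁ = tan 50.63° = 1.2187 and n₃/n₂ = tan 53.39° = 1.3460.
Multiplying, n₃/n₁ = 1.2187 × 1.3460 = 1.6404, and θ_B(1→3) = arctan 1.6404 = 58.63°.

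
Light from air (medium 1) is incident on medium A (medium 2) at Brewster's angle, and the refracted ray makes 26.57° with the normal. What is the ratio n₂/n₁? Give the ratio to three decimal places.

At Brewster incidence θ_B = 90° − θ_t = 90° − 26.57° = 63.43°.
Then n₂/n₁ = tan θ_B = tan 63.43° = 2.000.

n₂/n₁ ≈ 2.000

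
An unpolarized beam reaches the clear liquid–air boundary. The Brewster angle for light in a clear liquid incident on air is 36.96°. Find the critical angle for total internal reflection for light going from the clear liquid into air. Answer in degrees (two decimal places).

θ_c ≈ 48.80°

From Brewster, n₂/n₁ = tan θ_B = tan 36.96° = 0.7525.
Then sin θ_c = n₂/n₁ = 0.7525, so θ_c = arcsin 0.7525 = 48.80°.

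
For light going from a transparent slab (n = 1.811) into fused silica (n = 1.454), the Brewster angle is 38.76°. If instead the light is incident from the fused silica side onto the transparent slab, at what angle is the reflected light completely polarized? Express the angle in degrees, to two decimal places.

Reversing the direction swaps n₁ and n₂, so tan θ_B' = 1/tan θ_B and θ_B' = 90° − θ_B.
Hence θ_B' = 90° − 38.76° = 51.24°.

θ_B' ≈ 51.24°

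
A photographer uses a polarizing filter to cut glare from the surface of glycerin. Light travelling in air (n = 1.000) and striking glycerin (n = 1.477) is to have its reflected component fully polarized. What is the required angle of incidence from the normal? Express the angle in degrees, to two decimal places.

The reflected p-component vanishes when tan θ_B = n₂/n₁.
tan θ_B = n₂/n₁ = 1.477/1.000 = 1.4770. Taking the arctangent, θ_B = 55.90°.

θ_B ≈ 55.90°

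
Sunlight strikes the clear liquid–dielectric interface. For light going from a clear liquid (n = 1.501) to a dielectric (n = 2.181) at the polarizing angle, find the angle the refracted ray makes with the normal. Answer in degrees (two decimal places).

tan θ_B = n₂/n₁ = 2.181/1.501 = 1.4530, so θ_B = 55.46°.
At Brewster's angle the reflected and refracted rays are perpendicular, so θ_t = 90° − θ_B = 90° − 55.46° = 34.54°.

θ_t ≈ 34.54°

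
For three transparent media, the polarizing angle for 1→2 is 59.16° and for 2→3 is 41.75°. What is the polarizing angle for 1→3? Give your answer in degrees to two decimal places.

θ_B ≈ 56.22°

tan θ_B(1→2) = n₂/n₁ = tan 59.16° = 1.6749.
tan θ_B(2→3) = n₃/n₂ = tan 41.75° = 0.8925.
Multiplying, n₃/n₁ = 1.6749 × 0.8925 = 1.4949, and θ_B(1→3) = arctan 1.4949 = 56.22°.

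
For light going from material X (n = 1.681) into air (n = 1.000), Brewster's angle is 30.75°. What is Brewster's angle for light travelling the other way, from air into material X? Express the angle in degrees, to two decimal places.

tan θ_B' = n₁/n₂ = 1/tan θ_B, so θ_B' = 90° − θ_B.
θ_B' = 90° − 30.75° = 59.25°.

θ_B' ≈ 59.25°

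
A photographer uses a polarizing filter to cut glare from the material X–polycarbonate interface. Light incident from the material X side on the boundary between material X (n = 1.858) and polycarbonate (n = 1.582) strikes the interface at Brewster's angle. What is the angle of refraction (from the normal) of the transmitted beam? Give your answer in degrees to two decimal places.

θ_t ≈ 49.59°

θ_B = arctan(n₂/n₁) = arctan(1.582/1.858) = 40.41°.
The refracted ray is perpendicular to the reflected ray, so θ_t = 90° − θ_B = 49.59°.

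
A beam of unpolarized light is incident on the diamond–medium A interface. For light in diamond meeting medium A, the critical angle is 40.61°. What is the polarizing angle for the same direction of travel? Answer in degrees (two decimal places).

n₂/n₁ = sin θ_c = sin 40.61° = 0.6509.
tan θ_B equals the same ratio, so θ_B = arctan(0.6509) = 33.06°.

θ_B ≈ 33.06°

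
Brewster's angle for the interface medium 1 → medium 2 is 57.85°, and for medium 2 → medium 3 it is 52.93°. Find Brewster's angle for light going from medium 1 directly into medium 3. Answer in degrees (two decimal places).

θ_B ≈ 64.60°

Each Brewster angle gives a ratio: n₂/n₁ = tan 57.85° = 1.5911, n₃/n₂ = tan 52.93° = 1.3237.
n₃/n₁ = 2.1060. Then tan θ_B(1→3) = n₃/n₁, so θ_B(1→3) = arctan(2.1060) = 64.60°.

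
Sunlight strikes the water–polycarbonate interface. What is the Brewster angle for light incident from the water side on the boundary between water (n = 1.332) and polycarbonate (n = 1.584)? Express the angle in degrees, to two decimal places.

θ_B ≈ 49.94°

tan θ_B = n₂/n₁ = 1.584/1.332 = 1.1892.
θ_B = arctan(1.1892) = 49.94°.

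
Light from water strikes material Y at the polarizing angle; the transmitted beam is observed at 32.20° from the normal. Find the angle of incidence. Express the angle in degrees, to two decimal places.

Since the reflected and refracted rays are at right angles at the polarizing angle, θ_B + θ_t = 90°.
θ_B = 90° − 32.20° = 57.80°.

θ_B ≈ 57.80°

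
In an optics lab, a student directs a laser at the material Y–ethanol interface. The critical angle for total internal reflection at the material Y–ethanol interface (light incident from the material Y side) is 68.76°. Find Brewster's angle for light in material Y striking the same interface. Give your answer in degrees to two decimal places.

At the critical angle sin θ_c = n₂/n₁, giving n₂/n₁ = sin 68.76° = 0.9321.
Then tan θ_B = n₂/n₁ = 0.9321, so θ_B = arctan 0.9321 = 42.99°.

θ_B ≈ 42.99°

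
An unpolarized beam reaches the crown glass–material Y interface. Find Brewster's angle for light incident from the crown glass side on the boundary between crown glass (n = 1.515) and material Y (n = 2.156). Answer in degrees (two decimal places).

θ_B ≈ 54.90°

The reflected p-component vanishes when tan θ_B = n₂/n₁.
Here n₂/n₁ = 2.156/1.515 = 1.4231, and Brewster's law gives tan θ_B = n₂/n₁. Taking the arctangent, θ_B = 54.90°.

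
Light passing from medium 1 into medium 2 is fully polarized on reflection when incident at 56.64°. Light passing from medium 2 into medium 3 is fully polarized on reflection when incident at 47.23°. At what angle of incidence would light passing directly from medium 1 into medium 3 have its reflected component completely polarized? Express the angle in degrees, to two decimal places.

n₂/n₁ = tan 56.64° = 1.5189 and n₃/n₂ = tan 47.23° = 1.0810.
So n₃/n₁ = (n₂/n₁)(n₃/n₂) = 1.5189 × 1.0810 = 1.6420.
θ_B(1→3) = arctan(1.6420) = 58.66°.

θ_B ≈ 58.66°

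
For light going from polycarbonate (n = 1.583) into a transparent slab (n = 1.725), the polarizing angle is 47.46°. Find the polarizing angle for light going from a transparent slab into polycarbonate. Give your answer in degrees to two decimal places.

θ_B' ≈ 42.54°

Reversing the direction swaps n₁ and n₂, so tan θ_B' = 1/tan θ_B and θ_B' = 90° − θ_B.
Hence θ_B' = 90° − 47.46° = 42.54°.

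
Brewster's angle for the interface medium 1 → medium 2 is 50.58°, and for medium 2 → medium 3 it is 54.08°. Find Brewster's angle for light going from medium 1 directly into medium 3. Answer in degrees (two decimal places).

tan θ_B(1→2) = n₂/n₁ = tan 50.58° = 1.2166.
tan θ_B(2→3) = n₃/n₂ = tan 54.08° = 1.3804.
Multiplying, n₃/n₁ = 1.2166 × 1.3804 = 1.6794, and θ_B(1→3) = arctan 1.6794 = 59.23°.

θ_B ≈ 59.23°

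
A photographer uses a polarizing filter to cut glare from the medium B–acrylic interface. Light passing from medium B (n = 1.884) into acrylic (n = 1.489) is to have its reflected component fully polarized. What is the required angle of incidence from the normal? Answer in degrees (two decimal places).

Brewster's condition: tan θ_B = n₂/n₁ = 1.489/1.884 = 0.7903. Taking the arctangent, θ_B = 38.32°.

θ_B ≈ 38.32°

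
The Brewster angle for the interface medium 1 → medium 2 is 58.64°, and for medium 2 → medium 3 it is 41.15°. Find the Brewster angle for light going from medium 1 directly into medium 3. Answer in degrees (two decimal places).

n₂/n₁ = tan 58.64° = 1.6408 and n₃/n₂ = tan 41.15° = 0.8739.
n₃/n₁ = 1.4339. Then tan θ_B(1→3) = n₃/n₁, so θ_B(1→3) = arctan(1.4339) = 55.11°.

θ_B ≈ 55.11°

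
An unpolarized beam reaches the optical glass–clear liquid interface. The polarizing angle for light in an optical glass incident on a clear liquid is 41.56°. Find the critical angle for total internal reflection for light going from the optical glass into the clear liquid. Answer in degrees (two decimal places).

n₂/n₁ = tan 41.56° = 0.8866; the critical angle satisfies sin θ_c = n₂/n₁.
θ_c = arcsin(0.8866) = 62.45°.

θ_c ≈ 62.45°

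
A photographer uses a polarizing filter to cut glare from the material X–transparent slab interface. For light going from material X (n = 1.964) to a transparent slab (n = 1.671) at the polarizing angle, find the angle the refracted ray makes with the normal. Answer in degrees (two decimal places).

θ_t ≈ 49.61°

First find Brewster's angle: tan θ_B = 1.671/1.964 = 0.8508, giving θ_B = 40.39°.
Since θ_B + θ_t = 90° at Brewster incidence, θ_t = 90° − 40.39° = 49.61°.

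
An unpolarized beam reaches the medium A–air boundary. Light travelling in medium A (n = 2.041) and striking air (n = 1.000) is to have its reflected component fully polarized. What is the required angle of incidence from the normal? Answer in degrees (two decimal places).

The reflected p-component vanishes when tan θ_B = n₂/n₁.
Here n₂/n₁ = 1.000/2.041 = 0.4900, and Brewster's law gives tan θ_B = n₂/n₁. Taking the arctangent, θ_B = 26.10°.

θ_B ≈ 26.10°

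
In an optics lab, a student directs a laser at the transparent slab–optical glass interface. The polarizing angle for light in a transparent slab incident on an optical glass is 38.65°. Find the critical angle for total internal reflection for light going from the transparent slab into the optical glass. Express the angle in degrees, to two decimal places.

θ_c ≈ 53.10°

From Brewster, n₂/n₁ = tan θ_B = tan 38.65° = 0.7997.
Then sin θ_c = n₂/n₁ = 0.7997, so θ_c = arcsin 0.7997 = 53.10°.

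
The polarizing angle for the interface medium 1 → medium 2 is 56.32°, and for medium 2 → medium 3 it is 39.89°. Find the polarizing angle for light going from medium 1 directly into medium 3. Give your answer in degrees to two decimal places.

θ_B ≈ 51.43°

tan θ_B(1→2) = n₂/n₁ = tan 56.32° = 1.5006.
tan θ_B(2→3) = n₃/n₂ = tan 39.89° = 0.8358.
So n₃/n₁ = (n₂/n₁)(n₃/n₂) = 1.5006 × 0.8358 = 1.2542.
θ_B(1→3) = arctan(1.2542) = 51.43°.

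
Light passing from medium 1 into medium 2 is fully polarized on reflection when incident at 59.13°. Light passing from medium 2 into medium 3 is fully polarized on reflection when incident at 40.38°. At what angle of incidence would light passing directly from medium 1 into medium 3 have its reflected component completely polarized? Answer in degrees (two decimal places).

n₂/n₁ = tan 59.13° = 1.6729 and n₃/n₂ = tan 40.38° = 0.8505.
So n₃/n₁ = (n₂/n₁)(n₃/n₂) = 1.6729 × 0.8505 = 1.4227.
θ_B(1→3) = arctan(1.4227) = 54.90°.

θ_B ≈ 54.90°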